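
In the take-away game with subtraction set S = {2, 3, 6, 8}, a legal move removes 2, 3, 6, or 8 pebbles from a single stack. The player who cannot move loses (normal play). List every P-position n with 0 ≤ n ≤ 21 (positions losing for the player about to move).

0, 1, 5, 10, 14, 15, 19

n :  0  1  2  3  4  5  6  7  8  9 10 11 12 13 14 15 16 17 18 19 20 21
G :  0  0  1  1  2  0  3  1  2  2  0  3  1  2  0  0  1  1  2  0  3  1
P-positions are exactly the n with G(n) = 0.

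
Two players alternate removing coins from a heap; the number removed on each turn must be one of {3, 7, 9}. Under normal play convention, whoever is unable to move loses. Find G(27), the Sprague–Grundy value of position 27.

n :  0  1  2  3  4  5  6  7  8  9 10 11 12 13 14 15 16 17 18 19 20 21 22 23 24 25 26 27
G :  0  0  0  1  1  1  0  2  2  1  3  3  0  2  0  1  0  1  0  1  0  1  0  1  0  1  0  1

1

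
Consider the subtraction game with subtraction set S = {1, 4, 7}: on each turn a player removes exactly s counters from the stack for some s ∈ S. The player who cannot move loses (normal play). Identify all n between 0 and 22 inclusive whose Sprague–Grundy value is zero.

0, 2, 5, 8, 10, 13, 16, 18, 21

n :  0  1  2  3  4  5  6  7  8  9 10 11 12 13 14 15 16 17 18 19 20 21 22
G :  0  1  0  1  2  0  1  2  0  1  0  1  2  0  1  2  0  1  0  1  2  0  1
P-positions are exactly the n with G(n) = 0.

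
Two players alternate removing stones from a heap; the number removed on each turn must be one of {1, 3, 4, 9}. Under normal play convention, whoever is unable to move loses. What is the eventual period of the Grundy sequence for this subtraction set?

12

n :  0  1  2  3  4  5  6  7  8  9 10 11 12 13 14 15 16 17 18 19 20 21 22 23 24 25
G :  0  1  0  1  2  3  2  0  1  4  3  2  0  1  0  1  2  3  2  0  1  4  3  2  0  1
G(n+12) = G(n) holds for n = 0,…,8 (a full window of length max(S) = 9), so the sequence is purely periodic with period 12.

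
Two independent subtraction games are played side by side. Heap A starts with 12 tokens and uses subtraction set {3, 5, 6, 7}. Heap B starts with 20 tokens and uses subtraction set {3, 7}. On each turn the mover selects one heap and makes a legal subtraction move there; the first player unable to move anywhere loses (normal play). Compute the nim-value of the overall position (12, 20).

0

Heap A, S = {3, 5, 6, 7}:
G(0) = 0
G(1) = mex{} = 0
G(2) = mex{} = 0
G(3) = mex{0} = 1
G(4) = mex{0} = 1
G(5) = mex{0,0} = 1
G(6) = mex{1,0,0} = 2
G(7) = mex{1,0,0,0} = 2
G(8) = mex{1,1,0,0} = 2
G(9) = mex{2,1,1,0} = 3
G(10) = mex{2,1,1,1} = 0
G(11) = mex{2,2,1,1} = 0
G(12) = mex{3,2,2,1} = 0
G_A(12) = 0.
Heap B, S = {3, 7}:
n :  0  1  2  3  4  5  6  7  8  9 10 11 12 13 14 15 16 17 18 19 20
G :  0  0  0  1  1  1  0  2  2  1  0  0  0  1  1  1  0  2  2  1  0
G_B(20) = 0.
Combined Grundy value = 0 ⊕ 0 = 0.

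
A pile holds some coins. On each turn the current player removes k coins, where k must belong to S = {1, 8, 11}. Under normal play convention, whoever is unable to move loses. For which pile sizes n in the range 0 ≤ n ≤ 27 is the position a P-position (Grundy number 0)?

0, 2, 4, 6, 9, 16, 18, 21, 23, 25

n :  0  1  2  3  4  5  6  7  8  9 10 11 12 13 14 15 16 17 18 19 20 21 22 23 24 25 26 27
G :  0  1  0  1  0  1  0  1  2  0  1  2  3  2  3  2  0  1  0  1  2  0  1  0  1  0  1  2
P-positions are exactly the n with G(n) = 0.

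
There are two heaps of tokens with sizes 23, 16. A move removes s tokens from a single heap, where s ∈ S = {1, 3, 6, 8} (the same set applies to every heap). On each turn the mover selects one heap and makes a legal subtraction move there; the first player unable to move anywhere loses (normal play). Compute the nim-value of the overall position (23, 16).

All heaps use S = {1, 3, 6, 8}:
G(0) = 0
G(1) = mex{0} = 1
G(2) = mex{1} = 0
G(3) = mex{0,0} = 1
G(4) = mex{1,1} = 0
G(5) = mex{0,0} = 1
G(6) = mex{1,1,0} = 2
G(7) = mex{2,0,1} = 3
G(8) = mex{3,1,0,0} = 2
G(9) = mex{2,2,1,1} = 0
G(10) = mex{0,3,0,0} = 1
G(11) = mex{1,2,1,1} = 0
G(12) = mex{0,0,2,0} = 1
G(13) = mex{1,1,3,1} = 0
G(14) = mex{0,0,2,2} = 1
G(15) = mex{1,1,0,3} = 2
G(16) = mex{2,0,1,2} = 3
G(17) = mex{3,1,0,0} = 2
G(18) = mex{2,2,1,1} = 0
G(19) = mex{0,3,0,0} = 1
G(20) = mex{1,2,1,1} = 0
G(21) = mex{0,0,2,0} = 1
G(22) = mex{1,1,3,1} = 0
G(23) = mex{0,0,2,2} = 1
Heap A: G(23) = 1.
Heap B: G(16) = 3.
Combined Grundy value = 1 ⊕ 3 = 2.

2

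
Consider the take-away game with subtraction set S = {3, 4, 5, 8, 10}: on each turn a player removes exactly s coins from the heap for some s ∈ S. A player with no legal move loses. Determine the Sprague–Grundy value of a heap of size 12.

4

G(0) = 0
G(1) = mex{} = 0
G(2) = mex{} = 0
G(3) = mex{0} = 1
G(4) = mex{0,0} = 1
G(5) = mex{0,0,0} = 1
G(6) = mex{1,0,0} = 2
G(7) = mex{1,1,0} = 2
G(8) = mex{1,1,1,0} = 2
G(9) = mex{2,1,1,0} = 3
G(10) = mex{2,2,1,0,0} = 3
G(11) = mex{2,2,2,1,0} = 3
G(12) = mex{3,2,2,1,0} = 4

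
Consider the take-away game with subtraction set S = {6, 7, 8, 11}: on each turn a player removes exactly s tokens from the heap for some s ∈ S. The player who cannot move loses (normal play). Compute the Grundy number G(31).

2

n :  0  1  2  3  4  5  6  7  8  9 10 11 12 13 14 15 16 17 18 19 20 21 22 23 24 25 26 27 28 29 30 31
G :  0  0  0  0  0  0  1  1  1  1  1  1  2  2  2  2  2  0  0  0  0  0  0  1  1  1  1  1  1  2  2  2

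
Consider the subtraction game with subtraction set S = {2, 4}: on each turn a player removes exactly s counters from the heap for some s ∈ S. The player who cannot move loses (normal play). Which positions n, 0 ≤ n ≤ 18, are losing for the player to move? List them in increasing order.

0, 1, 6, 7, 12, 13, 18

n :  0  1  2  3  4  5  6  7  8  9 10 11 12 13 14 15 16 17 18
G :  0  0  1  1  2  2  0  0  1  1  2  2  0  0  1  1  2  2  0
P-positions are exactly the n with G(n) = 0.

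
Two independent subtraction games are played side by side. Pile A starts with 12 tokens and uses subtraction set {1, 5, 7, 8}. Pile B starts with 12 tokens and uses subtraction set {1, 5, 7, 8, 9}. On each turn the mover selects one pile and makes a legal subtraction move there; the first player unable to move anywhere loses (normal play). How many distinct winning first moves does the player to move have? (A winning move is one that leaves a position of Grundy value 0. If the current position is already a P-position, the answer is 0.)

0

Pile A, S = {1, 5, 7, 8}:
n :  0  1  2  3  4  5  6  7  8  9 10 11 12
G :  0  1  0  1  0  1  0  1  2  3  2  3  2
G_A(12) = 2.
Pile B, S = {1, 5, 7, 8, 9}:
G(0) = 0
G(1) = mex{0} = 1
G(2) = mex{1} = 0
G(3) = mex{0} = 1
G(4) = mex{1} = 0
G(5) = mex{0,0} = 1
G(6) = mex{1,1} = 0
G(7) = mex{0,0,0} = 1
G(8) = mex{1,1,1,0} = 2
G(9) = mex{2,0,0,1,0} = 3
G(10) = mex{3,1,1,0,1} = 2
G(11) = mex{2,0,0,1,0} = 3
G(12) = mex{3,1,1,0,1} = 2
G_B(12) = 2.
Combined Grundy value = 2 ⊕ 2 = 0.
A winning move leaves total XOR = 0, i.e. changes one component's Grundy value g to g ⊕ X where X is the current total.
Pile A: target g' = 2⊕0 = 2, but every legal move changes the Grundy value (mex property), so 0 moves.
Pile B: target g' = 2⊕0 = 2, but every legal move changes the Grundy value (mex property), so 0 moves.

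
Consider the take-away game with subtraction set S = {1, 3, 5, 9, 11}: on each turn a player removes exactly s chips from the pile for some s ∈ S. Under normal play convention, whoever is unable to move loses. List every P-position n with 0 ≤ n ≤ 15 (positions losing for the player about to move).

0, 2, 4, 6, 8, 10, 12, 14

G(0) = 0
G(1) = mex{0} = 1
G(2) = mex{1} = 0
G(3) = mex{0,0} = 1
G(4) = mex{1,1} = 0
G(5) = mex{0,0,0} = 1
G(6) = mex{1,1,1} = 0
G(7) = mex{0,0,0} = 1
G(8) = mex{1,1,1} = 0
G(9) = mex{0,0,0,0} = 1
G(10) = mex{1,1,1,1} = 0
G(11) = mex{0,0,0,0,0} = 1
G(12) = mex{1,1,1,1,1} = 0
G(13) = mex{0,0,0,0,0} = 1
G(14) = mex{1,1,1,1,1} = 0
G(15) = mex{0,0,0,0,0} = 1
P-positions are exactly the n with G(n) = 0.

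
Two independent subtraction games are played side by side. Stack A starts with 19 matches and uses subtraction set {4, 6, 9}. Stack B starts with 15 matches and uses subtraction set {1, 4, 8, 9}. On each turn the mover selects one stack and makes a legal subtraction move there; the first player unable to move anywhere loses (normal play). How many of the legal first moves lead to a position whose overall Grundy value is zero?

1

Stack A, S = {4, 6, 9}:
n :  0  1  2  3  4  5  6  7  8  9 10 11 12 13 14 15 16 17 18 19
G :  0  0  0  0  1  1  1  1  2  2  2  2  3  0  0  0  0  1  1  1
G_A(19) = 1.
Stack B, S = {1, 4, 8, 9}:
G(0) = 0
G(1) = mex{0} = 1
G(2) = mex{1} = 0
G(3) = mex{0} = 1
G(4) = mex{1,0} = 2
G(5) = mex{2,1} = 0
G(6) = mex{0,0} = 1
G(7) = mex{1,1} = 0
G(8) = mex{0,2,0} = 1
G(9) = mex{1,0,1,0} = 2
G(10) = mex{2,1,0,1} = 3
G(11) = mex{3,0,1,0} = 2
G(12) = mex{2,1,2,1} = 0
G(13) = mex{0,2,0,2} = 1
G(14) = mex{1,3,1,0} = 2
G(15) = mex{2,2,0,1} = 3
G_B(15) = 3.
Combined Grundy value = 1 ⊕ 3 = 2.
A winning move leaves total XOR = 0, i.e. changes one component's Grundy value g to g ⊕ X where X is the current total.
Stack A: need g' = 1⊕2 = 3. Options: 19−4→G=0, 19−6→G=0, 19−9→G=2. Hits: 0.
Stack B: need g' = 3⊕2 = 1. Options: 15−1→G=2, 15−4→G=2, 15−8→G=0, 15−9→G=1. Hits: 1.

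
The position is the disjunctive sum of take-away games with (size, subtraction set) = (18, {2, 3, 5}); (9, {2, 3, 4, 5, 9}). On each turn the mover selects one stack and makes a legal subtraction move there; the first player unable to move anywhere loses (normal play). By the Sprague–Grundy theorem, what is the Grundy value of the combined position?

Stack A, S = {2, 3, 5}:
G(0) = 0
G(1) = mex{} = 0
G(2) = mex{0} = 1
G(3) = mex{0,0} = 1
G(4) = mex{1,0} = 2
G(5) = mex{1,1,0} = 2
G(6) = mex{2,1,0} = 3
G(7) = mex{2,2,1} = 0
G(8) = mex{3,2,1} = 0
G(9) = mex{0,3,2} = 1
G(10) = mex{0,0,2} = 1
G(11) = mex{1,0,3} = 2
G(12) = mex{1,1,0} = 2
G(13) = mex{2,1,0} = 3
G(14) = mex{2,2,1} = 0
G(15) = mex{3,2,1} = 0
G(16) = mex{0,3,2} = 1
G(17) = mex{0,0,2} = 1
G(18) = mex{1,0,3} = 2
G_A(18) = 2.
Stack B, S = {2, 3, 4, 5, 9}:
n : 0 1 2 3 4 5 6 7 8 9
G : 0 0 1 1 2 2 3 0 0 1
G_B(9) = 1.
Combined Grundy value = 2 ⊕ 1 = 3.

3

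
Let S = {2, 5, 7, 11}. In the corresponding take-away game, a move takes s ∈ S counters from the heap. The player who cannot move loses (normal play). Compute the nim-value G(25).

1

n :  0  1  2  3  4  5  6  7  8  9 10 11 12 13 14 15 16 17 18 19 20 21 22 23 24 25
G :  0  0  1  1  0  2  1  3  2  2  0  3  1  0  0  1  1  2  2  3  3  2  0  0  1  1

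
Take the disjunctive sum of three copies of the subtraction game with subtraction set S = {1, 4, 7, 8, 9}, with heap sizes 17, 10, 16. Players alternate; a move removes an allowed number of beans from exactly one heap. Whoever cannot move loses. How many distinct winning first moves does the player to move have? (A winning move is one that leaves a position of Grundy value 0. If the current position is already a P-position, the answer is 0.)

5

All heaps use S = {1, 4, 7, 8, 9}:
n :  0  1  2  3  4  5  6  7  8  9 10 11 12 13 14 15 16 17
G :  0  1  0  1  2  0  1  2  3  2  3  4  5  3  4  0  1  0
Heap A: G(17) = 0.
Heap B: G(10) = 3.
Heap C: G(16) = 1.
Combined Grundy value = 0 ⊕ 3 ⊕ 1 = 2.
A winning move leaves total XOR = 0, i.e. changes one component's Grundy value g to g ⊕ X where X is the current total.
Heap A: need g' = 0⊕2 = 2. Options: 17−1→G=1, 17−4→G=3, 17−7→G=3, 17−8→G=2, 17−9→G=3. Hits: 1.
Heap B: need g' = 3⊕2 = 1. Options: 10−1→G=2, 10−4→G=1, 10−7→G=1, 10−8→G=0, 10−9→G=1. Hits: 3.
Heap C: need g' = 1⊕2 = 3. Options: 16−1→G=0, 16−4→G=5, 16−7→G=2, 16−8→G=3, 16−9→G=2. Hits: 1.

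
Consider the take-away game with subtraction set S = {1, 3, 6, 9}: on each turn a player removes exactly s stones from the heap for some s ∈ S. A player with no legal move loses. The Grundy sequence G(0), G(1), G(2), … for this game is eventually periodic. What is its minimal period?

G(0) = 0
G(1) = mex{0} = 1
G(2) = mex{1} = 0
G(3) = mex{0,0} = 1
G(4) = mex{1,1} = 0
G(5) = mex{0,0} = 1
G(6) = mex{1,1,0} = 2
G(7) = mex{2,0,1} = 3
G(8) = mex{3,1,0} = 2
G(9) = mex{2,2,1,0} = 3
G(10) = mex{3,3,0,1} = 2
G(11) = mex{2,2,1,0} = 3
G(12) = mex{3,3,2,1} = 0
G(13) = mex{0,2,3,0} = 1
G(14) = mex{1,3,2,1} = 0
G(15) = mex{0,0,3,2} = 1
G(16) = mex{1,1,2,3} = 0
G(17) = mex{0,0,3,2} = 1
G(18) = mex{1,1,0,3} = 2
G(19) = mex{2,0,1,2} = 3
G(20) = mex{3,1,0,3} = 2
G(21) = mex{2,2,1,0} = 3
G(22) = mex{3,3,0,1} = 2
G(23) = mex{2,2,1,0} = 3
G(24) = mex{3,3,2,1} = 0
G(25) = mex{0,2,3,0} = 1
G(n+12) = G(n) holds for n = 0,…,8 (a full window of length max(S) = 9), so the sequence is purely periodic with period 12.

12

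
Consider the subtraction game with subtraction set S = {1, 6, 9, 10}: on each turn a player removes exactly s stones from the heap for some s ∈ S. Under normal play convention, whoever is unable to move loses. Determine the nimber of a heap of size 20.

0

G(0) = 0
G(1) = mex{0} = 1
G(2) = mex{1} = 0
G(3) = mex{0} = 1
G(4) = mex{1} = 0
G(5) = mex{0} = 1
G(6) = mex{1,0} = 2
G(7) = mex{2,1} = 0
G(8) = mex{0,0} = 1
G(9) = mex{1,1,0} = 2
G(10) = mex{2,0,1,0} = 3
G(11) = mex{3,1,0,1} = 2
G(12) = mex{2,2,1,0} = 3
G(13) = mex{3,0,0,1} = 2
G(14) = mex{2,1,1,0} = 3
G(15) = mex{3,2,2,1} = 0
G(16) = mex{0,3,0,2} = 1
G(17) = mex{1,2,1,0} = 3
G(18) = mex{3,3,2,1} = 0
G(19) = mex{0,2,3,2} = 1
G(20) = mex{1,3,2,3} = 0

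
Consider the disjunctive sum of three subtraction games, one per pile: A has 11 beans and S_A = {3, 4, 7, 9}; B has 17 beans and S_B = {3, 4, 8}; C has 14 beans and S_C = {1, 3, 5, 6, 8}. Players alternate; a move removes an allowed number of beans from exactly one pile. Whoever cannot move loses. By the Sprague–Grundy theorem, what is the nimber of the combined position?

3

Pile A, S = {3, 4, 7, 9}:
n :  0  1  2  3  4  5  6  7  8  9 10 11
G :  0  0  0  1  1  1  2  2  2  3  3  3
G_A(11) = 3.
Pile B, S = {3, 4, 8}:
n :  0  1  2  3  4  5  6  7  8  9 10 11 12 13 14 15 16 17
G :  0  0  0  1  1  1  2  0  2  3  1  3  0  0  0  1  1  1
G_B(17) = 1.
Pile C, S = {1, 3, 5, 6, 8}:
G(0) = 0
G(1) = mex{0} = 1
G(2) = mex{1} = 0
G(3) = mex{0,0} = 1
G(4) = mex{1,1} = 0
G(5) = mex{0,0,0} = 1
G(6) = mex{1,1,1,0} = 2
G(7) = mex{2,0,0,1} = 3
G(8) = mex{3,1,1,0,0} = 2
G(9) = mex{2,2,0,1,1} = 3
G(10) = mex{3,3,1,0,0} = 2
G(11) = mex{2,2,2,1,1} = 0
G(12) = mex{0,3,3,2,0} = 1
G(13) = mex{1,2,2,3,1} = 0
G(14) = mex{0,0,3,2,2} = 1
G_C(14) = 1.
Combined Grundy value = 3 ⊕ 1 ⊕ 1 = 3.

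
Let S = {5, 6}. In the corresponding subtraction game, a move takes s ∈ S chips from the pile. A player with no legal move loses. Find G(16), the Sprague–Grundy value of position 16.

1

G(0) = 0
G(1) = mex{} = 0
G(2) = mex{} = 0
G(3) = mex{} = 0
G(4) = mex{} = 0
G(5) = mex{0} = 1
G(6) = mex{0,0} = 1
G(7) = mex{0,0} = 1
G(8) = mex{0,0} = 1
G(9) = mex{0,0} = 1
G(10) = mex{1,0} = 2
G(11) = mex{1,1} = 0
G(12) = mex{1,1} = 0
G(13) = mex{1,1} = 0
G(14) = mex{1,1} = 0
G(15) = mex{2,1} = 0
G(16) = mex{0,2} = 1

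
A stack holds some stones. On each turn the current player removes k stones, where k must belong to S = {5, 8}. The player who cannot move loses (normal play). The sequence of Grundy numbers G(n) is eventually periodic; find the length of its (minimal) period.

G(0) = 0
G(1) = mex{} = 0
G(2) = mex{} = 0
G(3) = mex{} = 0
G(4) = mex{} = 0
G(5) = mex{0} = 1
G(6) = mex{0} = 1
G(7) = mex{0} = 1
G(8) = mex{0,0} = 1
G(9) = mex{0,0} = 1
G(10) = mex{1,0} = 2
G(11) = mex{1,0} = 2
G(12) = mex{1,0} = 2
G(13) = mex{1,1} = 0
G(14) = mex{1,1} = 0
G(15) = mex{2,1} = 0
G(16) = mex{2,1} = 0
G(17) = mex{2,1} = 0
G(18) = mex{0,2} = 1
G(19) = mex{0,2} = 1
G(20) = mex{0,2} = 1
G(21) = mex{0,0} = 1
G(22) = mex{0,0} = 1
G(23) = mex{1,0} = 2
G(24) = mex{1,0} = 2
G(25) = mex{1,0} = 2
G(26) = mex{1,1} = 0
G(27) = mex{1,1} = 0
G(n+13) = G(n) holds for n = 0,…,7 (a full window of length max(S) = 8), so the sequence is purely periodic with period 13.

13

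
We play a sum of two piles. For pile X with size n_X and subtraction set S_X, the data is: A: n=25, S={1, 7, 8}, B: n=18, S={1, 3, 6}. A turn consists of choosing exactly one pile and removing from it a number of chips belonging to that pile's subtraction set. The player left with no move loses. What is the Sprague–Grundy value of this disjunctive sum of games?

Pile A, S = {1, 7, 8}:
n :  0  1  2  3  4  5  6  7  8  9 10 11 12 13 14 15 16 17 18 19 20 21 22 23 24 25
G :  0  1  0  1  0  1  0  1  2  3  2  3  2  3  2  0  1  0  1  0  1  0  1  2  3  2
G_A(25) = 2.
Pile B, S = {1, 3, 6}:
n :  0  1  2  3  4  5  6  7  8  9 10 11 12 13 14 15 16 17 18
G :  0  1  0  1  0  1  2  3  2  0  1  0  1  0  1  2  3  2  0
G_B(18) = 0.
Combined Grundy value = 2 ⊕ 0 = 2.

2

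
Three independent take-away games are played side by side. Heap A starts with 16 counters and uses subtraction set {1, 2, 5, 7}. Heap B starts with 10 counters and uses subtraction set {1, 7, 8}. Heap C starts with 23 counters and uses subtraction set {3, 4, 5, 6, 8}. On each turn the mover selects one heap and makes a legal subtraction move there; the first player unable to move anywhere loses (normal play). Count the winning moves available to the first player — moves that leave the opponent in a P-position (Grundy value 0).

Heap A, S = {1, 2, 5, 7}:
G(0) = 0
G(1) = mex{0} = 1
G(2) = mex{1,0} = 2
G(3) = mex{2,1} = 0
G(4) = mex{0,2} = 1
G(5) = mex{1,0,0} = 2
G(6) = mex{2,1,1} = 0
G(7) = mex{0,2,2,0} = 1
G(8) = mex{1,0,0,1} = 2
G(9) = mex{2,1,1,2} = 0
G(10) = mex{0,2,2,0} = 1
G(11) = mex{1,0,0,1} = 2
G(12) = mex{2,1,1,2} = 0
G(13) = mex{0,2,2,0} = 1
G(14) = mex{1,0,0,1} = 2
G(15) = mex{2,1,1,2} = 0
G(16) = mex{0,2,2,0} = 1
G_A(16) = 1.
Heap B, S = {1, 7, 8}:
n :  0  1  2  3  4  5  6  7  8  9 10
G :  0  1  0  1  0  1  0  1  2  3  2
G_B(10) = 2.
Heap C, S = {3, 4, 5, 6, 8}:
G(0) = 0
G(1) = mex{} = 0
G(2) = mex{} = 0
G(3) = mex{0} = 1
G(4) = mex{0,0} = 1
G(5) = mex{0,0,0} = 1
G(6) = mex{1,0,0,0} = 2
G(7) = mex{1,1,0,0} = 2
G(8) = mex{1,1,1,0,0} = 2
G(9) = mex{2,1,1,1,0} = 3
G(10) = mex{2,2,1,1,0} = 3
G(11) = mex{2,2,2,1,1} = 0
G(12) = mex{3,2,2,2,1} = 0
G(13) = mex{3,3,2,2,1} = 0
G(14) = mex{0,3,3,2,2} = 1
G(15) = mex{0,0,3,3,2} = 1
G(16) = mex{0,0,0,3,2} = 1
G(17) = mex{1,0,0,0,3} = 2
G(18) = mex{1,1,0,0,3} = 2
G(19) = mex{1,1,1,0,0} = 2
G(20) = mex{2,1,1,1,0} = 3
G(21) = mex{2,2,1,1,0} = 3
G(22) = mex{2,2,2,1,1} = 0
G(23) = mex{3,2,2,2,1} = 0
G_C(23) = 0.
Combined Grundy value = 1 ⊕ 2 ⊕ 0 = 3.
A winning move leaves total XOR = 0, i.e. changes one component's Grundy value g to g ⊕ X where X is the current total.
Heap A: need g' = 1⊕3 = 2. Options: 16−1→G=0, 16−2→G=2, 16−5→G=2, 16−7→G=0. Hits: 2.
Heap B: need g' = 2⊕3 = 1. Options: 10−1→G=3, 10−7→G=1, 10−8→G=0. Hits: 1.
Heap C: need g' = 0⊕3 = 3. Options: 23−3→G=3, 23−4→G=2, 23−5→G=2, 23−6→G=2, 23−8→G=1. Hits: 1.

4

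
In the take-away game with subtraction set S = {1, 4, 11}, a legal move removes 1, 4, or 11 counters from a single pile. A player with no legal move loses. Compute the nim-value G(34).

G(0) = 0
G(1) = mex{0} = 1
G(2) = mex{1} = 0
G(3) = mex{0} = 1
G(4) = mex{1,0} = 2
G(5) = mex{2,1} = 0
G(6) = mex{0,0} = 1
G(7) = mex{1,1} = 0
G(8) = mex{0,2} = 1
G(9) = mex{1,0} = 2
G(10) = mex{2,1} = 0
G(11) = mex{0,0,0} = 1
G(12) = mex{1,1,1} = 0
G(13) = mex{0,2,0} = 1
G(14) = mex{1,0,1} = 2
G(15) = mex{2,1,2} = 0
G(16) = mex{0,0,0} = 1
G(17) = mex{1,1,1} = 0
G(18) = mex{0,2,0} = 1
G(19) = mex{1,0,1} = 2
G(20) = mex{2,1,2} = 0
G(21) = mex{0,0,0} = 1
G(22) = mex{1,1,1} = 0
G(23) = mex{0,2,0} = 1
G(24) = mex{1,0,1} = 2
G(25) = mex{2,1,2} = 0
G(26) = mex{0,0,0} = 1
G(27) = mex{1,1,1} = 0
G(28) = mex{0,2,0} = 1
G(29) = mex{1,0,1} = 2
G(30) = mex{2,1,2} = 0
G(31) = mex{0,0,0} = 1
G(32) = mex{1,1,1} = 0
G(33) = mex{0,2,0} = 1
G(34) = mex{1,0,1} = 2

2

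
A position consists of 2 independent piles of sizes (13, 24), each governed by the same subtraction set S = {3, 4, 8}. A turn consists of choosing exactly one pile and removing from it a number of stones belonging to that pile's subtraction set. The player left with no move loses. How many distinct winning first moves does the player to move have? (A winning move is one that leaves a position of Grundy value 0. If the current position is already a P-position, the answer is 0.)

0

All piles use S = {3, 4, 8}:
G(0) = 0
G(1) = mex{} = 0
G(2) = mex{} = 0
G(3) = mex{0} = 1
G(4) = mex{0,0} = 1
G(5) = mex{0,0} = 1
G(6) = mex{1,0} = 2
G(7) = mex{1,1} = 0
G(8) = mex{1,1,0} = 2
G(9) = mex{2,1,0} = 3
G(10) = mex{0,2,0} = 1
G(11) = mex{2,0,1} = 3
G(12) = mex{3,2,1} = 0
G(13) = mex{1,3,1} = 0
G(14) = mex{3,1,2} = 0
G(15) = mex{0,3,0} = 1
G(16) = mex{0,0,2} = 1
G(17) = mex{0,0,3} = 1
G(18) = mex{1,0,1} = 2
G(19) = mex{1,1,3} = 0
G(20) = mex{1,1,0} = 2
G(21) = mex{2,1,0} = 3
G(22) = mex{0,2,0} = 1
G(23) = mex{2,0,1} = 3
G(24) = mex{3,2,1} = 0
Pile A: G(13) = 0.
Pile B: G(24) = 0.
Combined Grundy value = 0 ⊕ 0 = 0.
A winning move leaves total XOR = 0, i.e. changes one component's Grundy value g to g ⊕ X where X is the current total.
Pile A: target g' = 0⊕0 = 0, but every legal move changes the Grundy value (mex property), so 0 moves.
Pile B: target g' = 0⊕0 = 0, but every legal move changes the Grundy value (mex property), so 0 moves.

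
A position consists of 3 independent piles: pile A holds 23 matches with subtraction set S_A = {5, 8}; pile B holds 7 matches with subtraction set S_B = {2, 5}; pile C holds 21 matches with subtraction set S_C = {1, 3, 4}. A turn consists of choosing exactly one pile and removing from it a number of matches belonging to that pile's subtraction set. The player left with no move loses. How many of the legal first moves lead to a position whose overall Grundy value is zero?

Pile A, S = {5, 8}:
n :  0  1  2  3  4  5  6  7  8  9 10 11 12 13 14 15 16 17 18 19 20 21 22 23
G :  0  0  0  0  0  1  1  1  1  1  2  2  2  0  0  0  0  0  1  1  1  1  1  2
G_A(23) = 2.
Pile B, S = {2, 5}:
n : 0 1 2 3 4 5 6 7
G : 0 0 1 1 0 2 1 0
G_B(7) = 0.
Pile C, S = {1, 3, 4}:
G(0) = 0
G(1) = mex{0} = 1
G(2) = mex{1} = 0
G(3) = mex{0,0} = 1
G(4) = mex{1,1,0} = 2
G(5) = mex{2,0,1} = 3
G(6) = mex{3,1,0} = 2
G(7) = mex{2,2,1} = 0
G(8) = mex{0,3,2} = 1
G(9) = mex{1,2,3} = 0
G(10) = mex{0,0,2} = 1
G(11) = mex{1,1,0} = 2
G(12) = mex{2,0,1} = 3
G(13) = mex{3,1,0} = 2
G(14) = mex{2,2,1} = 0
G(15) = mex{0,3,2} = 1
G(16) = mex{1,2,3} = 0
G(17) = mex{0,0,2} = 1
G(18) = mex{1,1,0} = 2
G(19) = mex{2,0,1} = 3
G(20) = mex{3,1,0} = 2
G(21) = mex{2,2,1} = 0
G_C(21) = 0.
Combined Grundy value = 2 ⊕ 0 ⊕ 0 = 2.
A winning move leaves total XOR = 0, i.e. changes one component's Grundy value g to g ⊕ X where X is the current total.
Pile A: need g' = 2⊕2 = 0. Options: 23−5→G=1, 23−8→G=0. Hits: 1.
Pile B: need g' = 0⊕2 = 2. Options: 7−2→G=2, 7−5→G=1. Hits: 1.
Pile C: need g' = 0⊕2 = 2. Options: 21−1→G=2, 21−3→G=2, 21−4→G=1. Hits: 2.

4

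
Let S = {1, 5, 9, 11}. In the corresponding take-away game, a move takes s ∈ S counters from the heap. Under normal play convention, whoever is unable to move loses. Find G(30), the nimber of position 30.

0

G(0) = 0
G(1) = mex{0} = 1
G(2) = mex{1} = 0
G(3) = mex{0} = 1
G(4) = mex{1} = 0
G(5) = mex{0,0} = 1
G(6) = mex{1,1} = 0
G(7) = mex{0,0} = 1
G(8) = mex{1,1} = 0
G(9) = mex{0,0,0} = 1
G(10) = mex{1,1,1} = 0
G(11) = mex{0,0,0,0} = 1
G(12) = mex{1,1,1,1} = 0
G(13) = mex{0,0,0,0} = 1
G(14) = mex{1,1,1,1} = 0
G(15) = mex{0,0,0,0} = 1
G(16) = mex{1,1,1,1} = 0
G(17) = mex{0,0,0,0} = 1
G(18) = mex{1,1,1,1} = 0
G(19) = mex{0,0,0,0} = 1
G(20) = mex{1,1,1,1} = 0
G(21) = mex{0,0,0,0} = 1
G(22) = mex{1,1,1,1} = 0
G(23) = mex{0,0,0,0} = 1
G(24) = mex{1,1,1,1} = 0
G(25) = mex{0,0,0,0} = 1
G(26) = mex{1,1,1,1} = 0
G(27) = mex{0,0,0,0} = 1
G(28) = mex{1,1,1,1} = 0
G(29) = mex{0,0,0,0} = 1
G(30) = mex{1,1,1,1} = 0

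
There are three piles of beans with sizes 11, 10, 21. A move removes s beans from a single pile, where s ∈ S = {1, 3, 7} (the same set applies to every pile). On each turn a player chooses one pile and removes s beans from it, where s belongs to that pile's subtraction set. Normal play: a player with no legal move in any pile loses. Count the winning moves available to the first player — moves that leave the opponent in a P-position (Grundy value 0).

0

All piles use S = {1, 3, 7}:
n :  0  1  2  3  4  5  6  7  8  9 10 11 12 13 14 15 16 17 18 19 20 21
G :  0  1  0  1  0  1  0  1  0  1  0  1  0  1  0  1  0  1  0  1  0  1
Pile A: G(11) = 1.
Pile B: G(10) = 0.
Pile C: G(21) = 1.
Combined Grundy value = 1 ⊕ 0 ⊕ 1 = 0.
A winning move leaves total XOR = 0, i.e. changes one component's Grundy value g to g ⊕ X where X is the current total.
Pile A: target g' = 1⊕0 = 1, but every legal move changes the Grundy value (mex property), so 0 moves.
Pile B: target g' = 0⊕0 = 0, but every legal move changes the Grundy value (mex property), so 0 moves.
Pile C: target g' = 1⊕0 = 1, but every legal move changes the Grundy value (mex property), so 0 moves.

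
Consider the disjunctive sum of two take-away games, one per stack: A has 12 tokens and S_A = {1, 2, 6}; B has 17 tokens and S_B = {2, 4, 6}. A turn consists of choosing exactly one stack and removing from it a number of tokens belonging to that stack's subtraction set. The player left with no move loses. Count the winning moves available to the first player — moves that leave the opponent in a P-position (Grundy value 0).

Stack A, S = {1, 2, 6}:
n :  0  1  2  3  4  5  6  7  8  9 10 11 12
G :  0  1  2  0  1  2  3  0  1  2  0  1  2
G_A(12) = 2.
Stack B, S = {2, 4, 6}:
n :  0  1  2  3  4  5  6  7  8  9 10 11 12 13 14 15 16 17
G :  0  0  1  1  2  2  3  3  0  0  1  1  2  2  3  3  0  0
G_B(17) = 0.
Combined Grundy value = 2 ⊕ 0 = 2.
A winning move leaves total XOR = 0, i.e. changes one component's Grundy value g to g ⊕ X where X is the current total.
Stack A: need g' = 2⊕2 = 0. Options: 12−1→G=1, 12−2→G=0, 12−6→G=3. Hits: 1.
Stack B: need g' = 0⊕2 = 2. Options: 17−2→G=3, 17−4→G=2, 17−6→G=1. Hits: 1.

2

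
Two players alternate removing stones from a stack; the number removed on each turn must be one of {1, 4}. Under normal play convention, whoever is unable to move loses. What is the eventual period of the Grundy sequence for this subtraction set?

G(0) = 0
G(1) = mex{0} = 1
G(2) = mex{1} = 0
G(3) = mex{0} = 1
G(4) = mex{1,0} = 2
G(5) = mex{2,1} = 0
G(6) = mex{0,0} = 1
G(7) = mex{1,1} = 0
G(8) = mex{0,2} = 1
G(9) = mex{1,0} = 2
G(10) = mex{2,1} = 0
G(11) = mex{0,0} = 1
G(12) = mex{1,1} = 0
G(13) = mex{0,2} = 1
G(14) = mex{1,0} = 2
G(n+5) = G(n) holds for n = 0,…,3 (a full window of length max(S) = 4), so the sequence is purely periodic with period 5.

5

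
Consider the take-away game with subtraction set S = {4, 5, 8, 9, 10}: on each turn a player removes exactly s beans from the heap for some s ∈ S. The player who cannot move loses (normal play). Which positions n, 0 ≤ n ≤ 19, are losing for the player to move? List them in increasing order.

0, 1, 2, 3, 14, 15, 16, 17

G(0) = 0
G(1) = mex{} = 0
G(2) = mex{} = 0
G(3) = mex{} = 0
G(4) = mex{0} = 1
G(5) = mex{0,0} = 1
G(6) = mex{0,0} = 1
G(7) = mex{0,0} = 1
G(8) = mex{1,0,0} = 2
G(9) = mex{1,1,0,0} = 2
G(10) = mex{1,1,0,0,0} = 2
G(11) = mex{1,1,0,0,0} = 2
G(12) = mex{2,1,1,0,0} = 3
G(13) = mex{2,2,1,1,0} = 3
G(14) = mex{2,2,1,1,1} = 0
G(15) = mex{2,2,1,1,1} = 0
G(16) = mex{3,2,2,1,1} = 0
G(17) = mex{3,3,2,2,1} = 0
G(18) = mex{0,3,2,2,2} = 1
G(19) = mex{0,0,2,2,2} = 1
P-positions are exactly the n with G(n) = 0.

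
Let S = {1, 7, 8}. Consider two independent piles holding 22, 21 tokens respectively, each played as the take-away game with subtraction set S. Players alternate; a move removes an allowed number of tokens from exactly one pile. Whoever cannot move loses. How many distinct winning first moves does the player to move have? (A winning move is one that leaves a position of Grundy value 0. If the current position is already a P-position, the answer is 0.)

All piles use S = {1, 7, 8}:
n :  0  1  2  3  4  5  6  7  8  9 10 11 12 13 14 15 16 17 18 19 20 21 22
G :  0  1  0  1  0  1  0  1  2  3  2  3  2  3  2  0  1  0  1  0  1  0  1
Pile A: G(22) = 1.
Pile B: G(21) = 0.
Combined Grundy value = 1 ⊕ 0 = 1.
A winning move leaves total XOR = 0, i.e. changes one component's Grundy value g to g ⊕ X where X is the current total.
Pile A: need g' = 1⊕1 = 0. Options: 22−1→G=0, 22−7→G=0, 22−8→G=2. Hits: 2.
Pile B: need g' = 0⊕1 = 1. Options: 21−1→G=1, 21−7→G=2, 21−8→G=3. Hits: 1.

3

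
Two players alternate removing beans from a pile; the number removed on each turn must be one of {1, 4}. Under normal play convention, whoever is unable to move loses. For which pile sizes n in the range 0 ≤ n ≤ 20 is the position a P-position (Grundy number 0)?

0, 2, 5, 7, 10, 12, 15, 17, 20

n :  0  1  2  3  4  5  6  7  8  9 10 11 12 13 14 15 16 17 18 19 20
G :  0  1  0  1  2  0  1  0  1  2  0  1  0  1  2  0  1  0  1  2  0
P-positions are exactly the n with G(n) = 0.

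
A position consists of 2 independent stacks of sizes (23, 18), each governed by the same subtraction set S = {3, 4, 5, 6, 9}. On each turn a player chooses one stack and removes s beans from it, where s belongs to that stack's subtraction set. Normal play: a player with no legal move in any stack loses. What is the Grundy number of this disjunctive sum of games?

1

All stacks use S = {3, 4, 5, 6, 9}:
G(0) = 0
G(1) = mex{} = 0
G(2) = mex{} = 0
G(3) = mex{0} = 1
G(4) = mex{0,0} = 1
G(5) = mex{0,0,0} = 1
G(6) = mex{1,0,0,0} = 2
G(7) = mex{1,1,0,0} = 2
G(8) = mex{1,1,1,0} = 2
G(9) = mex{2,1,1,1,0} = 3
G(10) = mex{2,2,1,1,0} = 3
G(11) = mex{2,2,2,1,0} = 3
G(12) = mex{3,2,2,2,1} = 0
G(13) = mex{3,3,2,2,1} = 0
G(14) = mex{3,3,3,2,1} = 0
G(15) = mex{0,3,3,3,2} = 1
G(16) = mex{0,0,3,3,2} = 1
G(17) = mex{0,0,0,3,2} = 1
G(18) = mex{1,0,0,0,3} = 2
G(19) = mex{1,1,0,0,3} = 2
G(20) = mex{1,1,1,0,3} = 2
G(21) = mex{2,1,1,1,0} = 3
G(22) = mex{2,2,1,1,0} = 3
G(23) = mex{2,2,2,1,0} = 3
Stack A: G(23) = 3.
Stack B: G(18) = 2.
Combined Grundy value = 3 ⊕ 2 = 1.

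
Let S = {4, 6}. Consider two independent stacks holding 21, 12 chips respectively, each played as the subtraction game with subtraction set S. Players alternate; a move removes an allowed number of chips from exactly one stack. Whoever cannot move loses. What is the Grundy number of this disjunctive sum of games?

All stacks use S = {4, 6}:
G(0) = 0
G(1) = mex{} = 0
G(2) = mex{} = 0
G(3) = mex{} = 0
G(4) = mex{0} = 1
G(5) = mex{0} = 1
G(6) = mex{0,0} = 1
G(7) = mex{0,0} = 1
G(8) = mex{1,0} = 2
G(9) = mex{1,0} = 2
G(10) = mex{1,1} = 0
G(11) = mex{1,1} = 0
G(12) = mex{2,1} = 0
G(13) = mex{2,1} = 0
G(14) = mex{0,2} = 1
G(15) = mex{0,2} = 1
G(16) = mex{0,0} = 1
G(17) = mex{0,0} = 1
G(18) = mex{1,0} = 2
G(19) = mex{1,0} = 2
G(20) = mex{1,1} = 0
G(21) = mex{1,1} = 0
Stack A: G(21) = 0.
Stack B: G(12) = 0.
Combined Grundy value = 0 ⊕ 0 = 0.

0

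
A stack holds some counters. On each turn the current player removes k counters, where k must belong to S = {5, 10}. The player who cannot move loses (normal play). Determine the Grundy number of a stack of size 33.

n :  0  1  2  3  4  5  6  7  8  9 10 11 12 13 14 15 16 17 18 19 20 21 22 23 24 25 26 27 28 29 30 31 32 33
G :  0  0  0  0  0  1  1  1  1  1  2  2  2  2  2  0  0  0  0  0  1  1  1  1  1  2  2  2  2  2  0  0  0  0

0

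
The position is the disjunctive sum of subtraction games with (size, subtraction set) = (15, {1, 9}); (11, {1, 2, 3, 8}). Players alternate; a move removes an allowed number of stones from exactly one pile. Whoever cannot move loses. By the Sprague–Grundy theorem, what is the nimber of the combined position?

3

Pile A, S = {1, 9}:
G(0) = 0
G(1) = mex{0} = 1
G(2) = mex{1} = 0
G(3) = mex{0} = 1
G(4) = mex{1} = 0
G(5) = mex{0} = 1
G(6) = mex{1} = 0
G(7) = mex{0} = 1
G(8) = mex{1} = 0
G(9) = mex{0,0} = 1
G(10) = mex{1,1} = 0
G(11) = mex{0,0} = 1
G(12) = mex{1,1} = 0
G(13) = mex{0,0} = 1
G(14) = mex{1,1} = 0
G(15) = mex{0,0} = 1
G_A(15) = 1.
Pile B, S = {1, 2, 3, 8}:
n :  0  1  2  3  4  5  6  7  8  9 10 11
G :  0  1  2  3  0  1  2  3  4  0  1  2
G_B(11) = 2.
Combined Grundy value = 1 ⊕ 2 = 3.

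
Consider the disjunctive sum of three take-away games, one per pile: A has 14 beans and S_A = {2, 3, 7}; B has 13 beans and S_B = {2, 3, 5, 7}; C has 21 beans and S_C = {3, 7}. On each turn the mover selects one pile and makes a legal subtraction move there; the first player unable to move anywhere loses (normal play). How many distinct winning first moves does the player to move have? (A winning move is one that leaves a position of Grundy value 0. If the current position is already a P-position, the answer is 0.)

0

Pile A, S = {2, 3, 7}:
G(0) = 0
G(1) = mex{} = 0
G(2) = mex{0} = 1
G(3) = mex{0,0} = 1
G(4) = mex{1,0} = 2
G(5) = mex{1,1} = 0
G(6) = mex{2,1} = 0
G(7) = mex{0,2,0} = 1
G(8) = mex{0,0,0} = 1
G(9) = mex{1,0,1} = 2
G(10) = mex{1,1,1} = 0
G(11) = mex{2,1,2} = 0
G(12) = mex{0,2,0} = 1
G(13) = mex{0,0,0} = 1
G(14) = mex{1,0,1} = 2
G_A(14) = 2.
Pile B, S = {2, 3, 5, 7}:
G(0) = 0
G(1) = mex{} = 0
G(2) = mex{0} = 1
G(3) = mex{0,0} = 1
G(4) = mex{1,0} = 2
G(5) = mex{1,1,0} = 2
G(6) = mex{2,1,0} = 3
G(7) = mex{2,2,1,0} = 3
G(8) = mex{3,2,1,0} = 4
G(9) = mex{3,3,2,1} = 0
G(10) = mex{4,3,2,1} = 0
G(11) = mex{0,4,3,2} = 1
G(12) = mex{0,0,3,2} = 1
G(13) = mex{1,0,4,3} = 2
G_B(13) = 2.
Pile C, S = {3, 7}:
n :  0  1  2  3  4  5  6  7  8  9 10 11 12 13 14 15 16 17 18 19 20 21
G :  0  0  0  1  1  1  0  2  2  1  0  0  0  1  1  1  0  2  2  1  0  0
G_C(21) = 0.
Combined Grundy value = 2 ⊕ 2 ⊕ 0 = 0.
A winning move leaves total XOR = 0, i.e. changes one component's Grundy value g to g ⊕ X where X is the current total.
Pile A: target g' = 2⊕0 = 2, but every legal move changes the Grundy value (mex property), so 0 moves.
Pile B: target g' = 2⊕0 = 2, but every legal move changes the Grundy value (mex property), so 0 moves.
Pile C: target g' = 0⊕0 = 0, but every legal move changes the Grundy value (mex property), so 0 moves.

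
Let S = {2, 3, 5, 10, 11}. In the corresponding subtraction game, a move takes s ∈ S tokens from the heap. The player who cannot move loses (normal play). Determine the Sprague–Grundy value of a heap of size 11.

n :  0  1  2  3  4  5  6  7  8  9 10 11
G :  0  0  1  1  2  2  3  0  0  1  1  2

2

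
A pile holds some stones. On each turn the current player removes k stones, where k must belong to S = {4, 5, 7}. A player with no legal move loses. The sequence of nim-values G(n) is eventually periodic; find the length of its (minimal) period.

11

G(0) = 0
G(1) = mex{} = 0
G(2) = mex{} = 0
G(3) = mex{} = 0
G(4) = mex{0} = 1
G(5) = mex{0,0} = 1
G(6) = mex{0,0} = 1
G(7) = mex{0,0,0} = 1
G(8) = mex{1,0,0} = 2
G(9) = mex{1,1,0} = 2
G(10) = mex{1,1,0} = 2
G(11) = mex{1,1,1} = 0
G(12) = mex{2,1,1} = 0
G(13) = mex{2,2,1} = 0
G(14) = mex{2,2,1} = 0
G(15) = mex{0,2,2} = 1
G(16) = mex{0,0,2} = 1
G(17) = mex{0,0,2} = 1
G(18) = mex{0,0,0} = 1
G(19) = mex{1,0,0} = 2
G(20) = mex{1,1,0} = 2
G(21) = mex{1,1,0} = 2
G(22) = mex{1,1,1} = 0
G(23) = mex{2,1,1} = 0
G(n+11) = G(n) holds for n = 0,…,6 (a full window of length max(S) = 7), so the sequence is purely periodic with period 11.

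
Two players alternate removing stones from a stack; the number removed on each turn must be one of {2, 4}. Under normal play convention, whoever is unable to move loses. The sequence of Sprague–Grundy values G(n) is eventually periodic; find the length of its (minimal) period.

6

n :  0  1  2  3  4  5  6  7  8  9 10 11 12 13 14
G :  0  0  1  1  2  2  0  0  1  1  2  2  0  0  1
G(n+6) = G(n) holds for n = 0,…,3 (a full window of length max(S) = 4), so the sequence is purely periodic with period 6.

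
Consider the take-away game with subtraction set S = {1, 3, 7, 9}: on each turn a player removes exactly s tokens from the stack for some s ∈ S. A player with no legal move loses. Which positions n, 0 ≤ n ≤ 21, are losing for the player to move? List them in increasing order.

0, 2, 4, 6, 8, 10, 12, 14, 16, 18, 20

G(0) = 0
G(1) = mex{0} = 1
G(2) = mex{1} = 0
G(3) = mex{0,0} = 1
G(4) = mex{1,1} = 0
G(5) = mex{0,0} = 1
G(6) = mex{1,1} = 0
G(7) = mex{0,0,0} = 1
G(8) = mex{1,1,1} = 0
G(9) = mex{0,0,0,0} = 1
G(10) = mex{1,1,1,1} = 0
G(11) = mex{0,0,0,0} = 1
G(12) = mex{1,1,1,1} = 0
G(13) = mex{0,0,0,0} = 1
G(14) = mex{1,1,1,1} = 0
G(15) = mex{0,0,0,0} = 1
G(16) = mex{1,1,1,1} = 0
G(17) = mex{0,0,0,0} = 1
G(18) = mex{1,1,1,1} = 0
G(19) = mex{0,0,0,0} = 1
G(20) = mex{1,1,1,1} = 0
G(21) = mex{0,0,0,0} = 1
P-positions are exactly the n with G(n) = 0.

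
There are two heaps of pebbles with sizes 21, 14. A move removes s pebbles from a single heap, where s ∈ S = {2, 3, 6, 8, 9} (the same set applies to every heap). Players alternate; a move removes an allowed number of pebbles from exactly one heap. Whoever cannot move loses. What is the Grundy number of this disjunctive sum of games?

All heaps use S = {2, 3, 6, 8, 9}:
n :  0  1  2  3  4  5  6  7  8  9 10 11 12 13 14 15 16 17 18 19 20 21
G :  0  0  1  1  2  0  3  1  2  2  3  3  0  4  1  5  0  0  1  1  2  2
Heap A: G(21) = 2.
Heap B: G(14) = 1.
Combined Grundy value = 2 ⊕ 1 = 3.

3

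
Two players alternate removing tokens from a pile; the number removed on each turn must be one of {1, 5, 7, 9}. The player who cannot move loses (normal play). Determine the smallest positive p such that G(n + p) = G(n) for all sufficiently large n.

G(0) = 0
G(1) = mex{0} = 1
G(2) = mex{1} = 0
G(3) = mex{0} = 1
G(4) = mex{1} = 0
G(5) = mex{0,0} = 1
G(6) = mex{1,1} = 0
G(7) = mex{0,0,0} = 1
G(8) = mex{1,1,1} = 0
G(9) = mex{0,0,0,0} = 1
G(10) = mex{1,1,1,1} = 0
G(11) = mex{0,0,0,0} = 1
G(12) = mex{1,1,1,1} = 0
G(13) = mex{0,0,0,0} = 1
G(14) = mex{1,1,1,1} = 0
G(n+2) = G(n) holds for n = 0,…,8 (a full window of length max(S) = 9), so the sequence is purely periodic with period 2.

2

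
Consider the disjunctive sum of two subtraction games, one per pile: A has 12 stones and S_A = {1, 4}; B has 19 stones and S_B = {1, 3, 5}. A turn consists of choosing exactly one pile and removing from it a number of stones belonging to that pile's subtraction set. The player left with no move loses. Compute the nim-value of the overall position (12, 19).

1

Pile A, S = {1, 4}:
n :  0  1  2  3  4  5  6  7  8  9 10 11 12
G :  0  1  0  1  2  0  1  0  1  2  0  1  0
G_A(12) = 0.
Pile B, S = {1, 3, 5}:
n :  0  1  2  3  4  5  6  7  8  9 10 11 12 13 14 15 16 17 18 19
G :  0  1  0  1  0  1  0  1  0  1  0  1  0  1  0  1  0  1  0  1
G_B(19) = 1.
Combined Grundy value = 0 ⊕ 1 = 1.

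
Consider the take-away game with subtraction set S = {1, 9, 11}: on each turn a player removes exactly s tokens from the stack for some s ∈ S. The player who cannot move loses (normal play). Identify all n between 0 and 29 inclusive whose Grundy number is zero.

n :  0  1  2  3  4  5  6  7  8  9 10 11 12 13 14 15 16 17 18 19 20 21 22 23 24 25 26 27 28 29
G :  0  1  0  1  0  1  0  1  0  1  0  1  0  1  0  1  0  1  0  1  0  1  0  1  0  1  0  1  0  1
P-positions are exactly the n with G(n) = 0.

0, 2, 4, 6, 8, 10, 12, 14, 16, 18, 20, 22, 24, 26, 28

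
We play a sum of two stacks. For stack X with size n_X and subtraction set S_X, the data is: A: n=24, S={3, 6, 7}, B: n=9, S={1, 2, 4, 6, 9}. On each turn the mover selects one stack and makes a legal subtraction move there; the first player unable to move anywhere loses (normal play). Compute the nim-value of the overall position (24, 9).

Stack A, S = {3, 6, 7}:
G(0) = 0
G(1) = mex{} = 0
G(2) = mex{} = 0
G(3) = mex{0} = 1
G(4) = mex{0} = 1
G(5) = mex{0} = 1
G(6) = mex{1,0} = 2
G(7) = mex{1,0,0} = 2
G(8) = mex{1,0,0} = 2
G(9) = mex{2,1,0} = 3
G(10) = mex{2,1,1} = 0
G(11) = mex{2,1,1} = 0
G(12) = mex{3,2,1} = 0
G(13) = mex{0,2,2} = 1
G(14) = mex{0,2,2} = 1
G(15) = mex{0,3,2} = 1
G(16) = mex{1,0,3} = 2
G(17) = mex{1,0,0} = 2
G(18) = mex{1,0,0} = 2
G(19) = mex{2,1,0} = 3
G(20) = mex{2,1,1} = 0
G(21) = mex{2,1,1} = 0
G(22) = mex{3,2,1} = 0
G(23) = mex{0,2,2} = 1
G(24) = mex{0,2,2} = 1
G_A(24) = 1.
Stack B, S = {1, 2, 4, 6, 9}:
G(0) = 0
G(1) = mex{0} = 1
G(2) = mex{1,0} = 2
G(3) = mex{2,1} = 0
G(4) = mex{0,2,0} = 1
G(5) = mex{1,0,1} = 2
G(6) = mex{2,1,2,0} = 3
G(7) = mex{3,2,0,1} = 4
G(8) = mex{4,3,1,2} = 0
G(9) = mex{0,4,2,0,0} = 1
G_B(9) = 1.
Combined Grundy value = 1 ⊕ 1 = 0.

0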